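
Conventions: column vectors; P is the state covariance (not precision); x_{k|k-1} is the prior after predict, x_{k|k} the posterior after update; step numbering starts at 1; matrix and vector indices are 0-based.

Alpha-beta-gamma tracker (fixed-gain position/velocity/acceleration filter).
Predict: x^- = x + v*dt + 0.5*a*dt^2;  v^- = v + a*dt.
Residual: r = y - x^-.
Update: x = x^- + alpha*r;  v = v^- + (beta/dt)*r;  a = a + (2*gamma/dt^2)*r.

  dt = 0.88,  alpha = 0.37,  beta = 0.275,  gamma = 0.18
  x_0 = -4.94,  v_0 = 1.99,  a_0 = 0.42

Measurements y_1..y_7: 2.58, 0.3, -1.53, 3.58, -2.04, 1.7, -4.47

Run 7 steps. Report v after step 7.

v_post = -10.2622

step 1: x_pred=-3.0262  r=5.6062  x^+=-0.9519  v^+=4.1115  a^+=3.0262
step 2: x_pred=3.8380  r=-3.5380  x^+=2.5289  v^+=5.6689  a^+=1.3814
step 3: x_pred=8.0525  r=-9.5825  x^+=4.5070  v^+=3.8901  a^+=-3.0732
step 4: x_pred=6.7403  r=-3.1603  x^+=5.5710  v^+=0.1981  a^+=-4.5424
step 5: x_pred=3.9865  r=-6.0265  x^+=1.7567  v^+=-5.6825  a^+=-7.3439
step 6: x_pred=-6.0875  r=7.7875  x^+=-3.2061  v^+=-9.7116  a^+=-3.7237
step 7: x_pred=-13.1941  r=8.7241  x^+=-9.9662  v^+=-10.2622  a^+=0.3319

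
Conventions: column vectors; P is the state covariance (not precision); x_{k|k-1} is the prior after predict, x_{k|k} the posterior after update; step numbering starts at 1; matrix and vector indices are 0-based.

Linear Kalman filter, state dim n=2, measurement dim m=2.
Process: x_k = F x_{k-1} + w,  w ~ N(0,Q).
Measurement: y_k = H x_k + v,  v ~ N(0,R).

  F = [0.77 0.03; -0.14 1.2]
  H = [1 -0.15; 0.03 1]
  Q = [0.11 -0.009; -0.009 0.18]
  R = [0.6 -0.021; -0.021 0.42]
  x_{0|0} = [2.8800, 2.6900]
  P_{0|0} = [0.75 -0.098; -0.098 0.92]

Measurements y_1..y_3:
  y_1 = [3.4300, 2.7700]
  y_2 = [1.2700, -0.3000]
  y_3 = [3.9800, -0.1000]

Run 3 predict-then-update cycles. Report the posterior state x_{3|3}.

step 1: x^-=[2.2983, 2.8248]  P^-=[0.5510 -0.1469; -0.1469 1.5524]  S=[1.2300 -0.3835; -0.3835 1.9641]  K=[0.4740 0.0262; -0.0670 0.7751]  nu=[1.5554, -0.1237]  x^+=[3.0324, 2.6246]  P^+=[0.2828 -0.0074; -0.0074 0.3272]
step 2: x^-=[2.4137, 2.7250]  P^-=[0.2776 -0.0345; -0.0345 0.6591]  S=[0.9028 -0.1459; -0.1459 1.0773]  K=[0.3162 0.0185; -0.0501 0.6041]  nu=[-0.7349, -3.0974]  x^+=[2.1240, 0.8907]  P^+=[0.1887 -0.0045; -0.0045 0.2549]
step 3: x^-=[1.6622, 0.7715]  P^-=[0.2219 -0.0243; -0.0243 0.5523]  S=[0.8416 -0.1214; -0.1214 0.9710]  K=[0.2702 0.0156; -0.0462 0.5622]  nu=[2.4336, -0.9214]  x^+=[2.3054, 0.1410]  P^+=[0.1612 -0.0040; -0.0040 0.2372]

x_post = [2.3054, 0.1410]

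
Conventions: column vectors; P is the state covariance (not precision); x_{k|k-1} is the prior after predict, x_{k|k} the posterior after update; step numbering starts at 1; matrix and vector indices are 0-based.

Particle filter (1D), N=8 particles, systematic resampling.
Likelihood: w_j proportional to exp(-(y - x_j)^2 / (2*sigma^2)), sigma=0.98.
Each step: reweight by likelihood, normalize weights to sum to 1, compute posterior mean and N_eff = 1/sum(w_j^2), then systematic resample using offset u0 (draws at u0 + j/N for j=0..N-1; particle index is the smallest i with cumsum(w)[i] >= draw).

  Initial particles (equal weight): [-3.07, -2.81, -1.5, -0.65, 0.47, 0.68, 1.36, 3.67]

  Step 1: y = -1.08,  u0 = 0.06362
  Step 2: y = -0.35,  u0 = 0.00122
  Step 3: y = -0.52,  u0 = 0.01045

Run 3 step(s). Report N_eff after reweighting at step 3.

N_eff = 6.7442

step 1: w=[0.0473, 0.0783, 0.3393, 0.3378, 0.1065, 0.0741, 0.0168, 0.0000]  mean=-0.9704  Neff=3.9268  idx=[1, 2, 2, 2, 3, 3, 4, 5]
step 2: w=[0.0090, 0.1060, 0.1060, 0.1060, 0.2014, 0.2014, 0.1487, 0.1215]  mean=-0.6117  Neff=6.5889  idx=[0, 2, 3, 4, 4, 5, 6, 6]
step 3: w=[0.0120, 0.1112, 0.1112, 0.1818, 0.1818, 0.1818, 0.1101, 0.1101]  mean=-0.6183  Neff=6.7442  idx=[0, 2, 3, 3, 4, 5, 5, 6]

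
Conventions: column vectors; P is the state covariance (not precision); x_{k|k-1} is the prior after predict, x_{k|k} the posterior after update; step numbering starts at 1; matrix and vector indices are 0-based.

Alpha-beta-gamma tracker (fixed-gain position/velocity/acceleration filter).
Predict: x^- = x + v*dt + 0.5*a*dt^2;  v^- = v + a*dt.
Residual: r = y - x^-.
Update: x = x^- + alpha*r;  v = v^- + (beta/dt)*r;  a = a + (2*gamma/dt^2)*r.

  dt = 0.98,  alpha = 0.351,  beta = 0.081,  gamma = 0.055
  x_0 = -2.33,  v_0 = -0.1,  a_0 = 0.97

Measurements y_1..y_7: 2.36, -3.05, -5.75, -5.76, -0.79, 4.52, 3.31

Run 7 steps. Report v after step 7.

step 1: x_pred=-1.9622  r=4.3222  x^+=-0.4451  v^+=1.2078  a^+=1.4650
step 2: x_pred=1.4421  r=-4.4921  x^+=-0.1346  v^+=2.2723  a^+=0.9505
step 3: x_pred=2.5487  r=-8.2987  x^+=-0.3642  v^+=2.5179  a^+=0.0000
step 4: x_pred=2.1034  r=-7.8634  x^+=-0.6566  v^+=1.8680  a^+=-0.9006
step 5: x_pred=0.7416  r=-1.5316  x^+=0.2040  v^+=0.8589  a^+=-1.0760
step 6: x_pred=0.5290  r=3.9910  x^+=1.9298  v^+=0.1342  a^+=-0.6189
step 7: x_pred=1.7642  r=1.5458  x^+=2.3068  v^+=-0.3445  a^+=-0.4418

v_post = -0.3445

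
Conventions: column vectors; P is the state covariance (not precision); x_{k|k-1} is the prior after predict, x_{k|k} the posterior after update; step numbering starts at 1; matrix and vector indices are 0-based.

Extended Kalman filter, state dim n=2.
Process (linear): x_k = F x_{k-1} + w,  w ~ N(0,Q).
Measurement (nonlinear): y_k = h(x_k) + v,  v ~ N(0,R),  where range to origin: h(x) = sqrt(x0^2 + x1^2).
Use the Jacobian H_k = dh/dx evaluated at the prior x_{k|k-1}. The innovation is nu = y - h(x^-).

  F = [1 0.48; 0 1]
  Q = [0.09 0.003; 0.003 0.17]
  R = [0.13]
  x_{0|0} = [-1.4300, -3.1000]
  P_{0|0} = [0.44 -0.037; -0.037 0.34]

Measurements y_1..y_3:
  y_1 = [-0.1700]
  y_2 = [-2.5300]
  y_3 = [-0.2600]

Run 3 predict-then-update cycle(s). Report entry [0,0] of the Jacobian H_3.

H_jac[0,0] = 0.6740

step 1: x^-=[-2.9180, -3.1000]  P^-=[0.5728 0.1292; 0.1292 0.5100]  H_jac=[-0.6854 -0.7282]  S=[0.7985]  K=[-0.6095; -0.5760]  nu=[-4.4273]  x^+=[-0.2194, -0.5499]  P^+=[0.2762 -0.1511; -0.1511 0.2451]
step 2: x^-=[-0.4834, -0.5499]  P^-=[0.2775 -0.0305; -0.0305 0.4151]  H_jac=[-0.6602 -0.7511]  S=[0.4549]  K=[-0.3525; -0.6411]  nu=[-3.2622]  x^+=[0.6665, 1.5414]  P^+=[0.2210 -0.1333; -0.1333 0.2281]
step 3: x^-=[1.4064, 1.5414]  P^-=[0.2356 -0.0208; -0.0208 0.3981]  H_jac=[0.6740 0.7387]  S=[0.4336]  K=[0.3309; 0.6460]  nu=[-2.3466]  x^+=[0.6300, 0.0256]  P^+=[0.1882 -0.1135; -0.1135 0.2172]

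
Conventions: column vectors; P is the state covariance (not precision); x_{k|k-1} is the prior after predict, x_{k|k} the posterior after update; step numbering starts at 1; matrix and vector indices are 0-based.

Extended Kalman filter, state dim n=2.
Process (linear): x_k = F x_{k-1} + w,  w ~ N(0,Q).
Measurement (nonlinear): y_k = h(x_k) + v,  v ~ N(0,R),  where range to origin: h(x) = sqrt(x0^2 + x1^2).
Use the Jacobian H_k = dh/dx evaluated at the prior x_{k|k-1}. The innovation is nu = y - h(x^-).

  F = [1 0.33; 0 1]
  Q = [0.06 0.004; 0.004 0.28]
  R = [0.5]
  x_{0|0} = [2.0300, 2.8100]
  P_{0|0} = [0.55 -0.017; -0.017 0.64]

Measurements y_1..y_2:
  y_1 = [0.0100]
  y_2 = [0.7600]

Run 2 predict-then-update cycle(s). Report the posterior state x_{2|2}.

x_post = [1.1286, 0.3676]

step 1: x^-=[2.9573, 2.8100]  P^-=[0.6685 0.1982; 0.1982 0.9200]  H_jac=[0.7249 0.6888]  S=[1.4858]  K=[0.4181; 0.5232]  nu=[-4.0694]  x^+=[1.2561, 0.6807]  P^+=[0.4088 -0.1268; -0.1268 0.5132]
step 2: x^-=[1.4807, 0.6807]  P^-=[0.4410 0.0466; 0.0466 0.7932]  H_jac=[0.9086 0.4177]  S=[1.0378]  K=[0.4048; 0.3600]  nu=[-0.8697]  x^+=[1.1286, 0.3676]  P^+=[0.2709 -0.1047; -0.1047 0.6587]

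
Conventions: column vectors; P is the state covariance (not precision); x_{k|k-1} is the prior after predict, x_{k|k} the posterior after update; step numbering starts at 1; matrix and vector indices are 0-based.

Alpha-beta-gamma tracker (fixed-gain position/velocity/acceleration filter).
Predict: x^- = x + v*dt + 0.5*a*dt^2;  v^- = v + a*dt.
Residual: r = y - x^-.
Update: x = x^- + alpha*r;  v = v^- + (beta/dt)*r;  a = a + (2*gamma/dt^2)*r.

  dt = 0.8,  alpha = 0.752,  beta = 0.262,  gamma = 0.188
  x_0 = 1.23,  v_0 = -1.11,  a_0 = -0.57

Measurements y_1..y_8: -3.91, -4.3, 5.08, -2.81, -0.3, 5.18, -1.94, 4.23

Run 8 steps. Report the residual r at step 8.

step 1: x_pred=0.1596  r=-4.0696  x^+=-2.9007  v^+=-2.8988  a^+=-2.9609
step 2: x_pred=-6.1673  r=1.8673  x^+=-4.7631  v^+=-4.6560  a^+=-1.8639
step 3: x_pred=-9.0843  r=14.1643  x^+=1.5673  v^+=-1.5083  a^+=6.4577
step 4: x_pred=2.4271  r=-5.2371  x^+=-1.5112  v^+=1.9427  a^+=3.3809
step 5: x_pred=1.1248  r=-1.4248  x^+=0.0534  v^+=4.1808  a^+=2.5438
step 6: x_pred=4.2120  r=0.9680  x^+=4.9399  v^+=6.5328  a^+=3.1125
step 7: x_pred=11.1622  r=-13.1022  x^+=1.3093  v^+=4.7318  a^+=-4.5850
step 8: x_pred=3.6276  r=0.6024  x^+=4.0806  v^+=1.2611  a^+=-4.2311

resid = 0.6024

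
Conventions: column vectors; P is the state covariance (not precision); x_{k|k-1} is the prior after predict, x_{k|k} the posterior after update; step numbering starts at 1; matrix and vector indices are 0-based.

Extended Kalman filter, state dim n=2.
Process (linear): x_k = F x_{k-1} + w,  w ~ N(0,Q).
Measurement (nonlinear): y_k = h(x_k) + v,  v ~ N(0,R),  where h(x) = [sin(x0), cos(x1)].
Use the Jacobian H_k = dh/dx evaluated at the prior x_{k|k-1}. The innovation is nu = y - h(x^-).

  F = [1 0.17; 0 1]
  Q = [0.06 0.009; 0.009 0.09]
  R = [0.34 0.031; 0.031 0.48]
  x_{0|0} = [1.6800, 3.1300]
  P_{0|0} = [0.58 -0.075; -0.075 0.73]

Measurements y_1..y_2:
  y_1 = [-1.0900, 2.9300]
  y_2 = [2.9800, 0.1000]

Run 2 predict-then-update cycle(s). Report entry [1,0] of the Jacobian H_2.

H_jac[1,0] = 0.0000

step 1: x^-=[2.2121, 3.1300]  P^-=[0.6356 0.0581; 0.0581 0.8200]  H_jac=[-0.5982 0.0000; 0.0000 -0.0116]  S=[0.5675 0.0314; 0.0314 0.4801]  K=[-0.6724 0.0426; -0.0604 -0.0159]  nu=[-1.8913, 3.9299]  x^+=[3.6512, 3.1819]  P^+=[0.3799 0.0351; 0.0351 0.8178]
step 2: x^-=[4.1921, 3.1819]  P^-=[0.4755 0.1832; 0.1832 0.9078]  H_jac=[-0.4971 0.0000; 0.0000 0.0403]  S=[0.4575 0.0273; 0.0273 0.4815]  K=[-0.5194 0.0448; -0.2042 0.0876]  nu=[3.8477, 1.0992]  x^+=[2.2430, 2.4923]  P^+=[0.3524 0.1342; 0.1342 0.8860]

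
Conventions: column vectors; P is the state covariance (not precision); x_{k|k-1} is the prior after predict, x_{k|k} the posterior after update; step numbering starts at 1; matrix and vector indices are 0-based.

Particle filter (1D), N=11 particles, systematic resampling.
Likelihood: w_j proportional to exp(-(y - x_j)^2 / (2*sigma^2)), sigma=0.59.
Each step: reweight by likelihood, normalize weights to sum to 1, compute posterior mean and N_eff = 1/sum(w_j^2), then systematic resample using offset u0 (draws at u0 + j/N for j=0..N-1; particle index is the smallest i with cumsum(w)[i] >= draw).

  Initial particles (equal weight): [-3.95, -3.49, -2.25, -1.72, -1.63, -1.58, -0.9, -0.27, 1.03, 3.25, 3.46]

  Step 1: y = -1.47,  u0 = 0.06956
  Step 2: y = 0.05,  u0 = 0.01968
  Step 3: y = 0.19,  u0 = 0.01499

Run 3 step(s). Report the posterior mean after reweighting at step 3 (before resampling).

step 1: w=[0.0000, 0.0007, 0.1034, 0.2266, 0.2389, 0.2436, 0.1554, 0.0313, 0.0000, 0.0000, 0.0000]  mean=-1.5476  Neff=4.9123  idx=[2, 3, 3, 4, 4, 4, 5, 5, 5, 6, 7]
step 2: w=[0.0004, 0.0087, 0.0087, 0.0136, 0.0136, 0.0136, 0.0172, 0.0172, 0.0172, 0.2141, 0.6757]  mean=-0.5540  Neff=1.9842  idx=[3, 9, 9, 9, 10, 10, 10, 10, 10, 10, 10]
step 3: w=[0.0015, 0.0317, 0.0317, 0.0317, 0.1290, 0.1290, 0.1290, 0.1290, 0.1290, 0.1290, 0.1290]  mean=-0.3320  Neff=8.3623  idx=[1, 4, 4, 5, 6, 6, 7, 8, 9, 9, 10]

post_mean = -0.3320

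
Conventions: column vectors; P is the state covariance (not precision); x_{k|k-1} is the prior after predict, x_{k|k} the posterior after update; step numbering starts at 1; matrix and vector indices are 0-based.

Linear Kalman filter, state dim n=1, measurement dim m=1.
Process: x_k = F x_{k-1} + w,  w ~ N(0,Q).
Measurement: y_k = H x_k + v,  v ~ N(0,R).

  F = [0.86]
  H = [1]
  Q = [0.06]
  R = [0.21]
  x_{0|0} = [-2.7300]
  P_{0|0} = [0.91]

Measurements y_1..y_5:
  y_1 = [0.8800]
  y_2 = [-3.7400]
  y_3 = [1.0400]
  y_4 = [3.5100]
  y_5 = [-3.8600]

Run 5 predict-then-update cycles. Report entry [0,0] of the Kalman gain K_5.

step 1: x^-=[-2.3478]  P^-=[0.7330]  S=[0.9430]  K=[0.7773]  nu=[3.2278]  x^+=[0.1612]  P^+=[0.1632]
step 2: x^-=[0.1386]  P^-=[0.1807]  S=[0.3907]  K=[0.4625]  nu=[-3.8786]  x^+=[-1.6554]  P^+=[0.0971]
step 3: x^-=[-1.4236]  P^-=[0.1318]  S=[0.3418]  K=[0.3857]  nu=[2.4636]  x^+=[-0.4735]  P^+=[0.0810]
step 4: x^-=[-0.4072]  P^-=[0.1199]  S=[0.3299]  K=[0.3634]  nu=[3.9172]  x^+=[1.0165]  P^+=[0.0763]
step 5: x^-=[0.8742]  P^-=[0.1164]  S=[0.3264]  K=[0.3567]  nu=[-4.7342]  x^+=[-0.8146]  P^+=[0.0749]

K[0,0] = 0.3567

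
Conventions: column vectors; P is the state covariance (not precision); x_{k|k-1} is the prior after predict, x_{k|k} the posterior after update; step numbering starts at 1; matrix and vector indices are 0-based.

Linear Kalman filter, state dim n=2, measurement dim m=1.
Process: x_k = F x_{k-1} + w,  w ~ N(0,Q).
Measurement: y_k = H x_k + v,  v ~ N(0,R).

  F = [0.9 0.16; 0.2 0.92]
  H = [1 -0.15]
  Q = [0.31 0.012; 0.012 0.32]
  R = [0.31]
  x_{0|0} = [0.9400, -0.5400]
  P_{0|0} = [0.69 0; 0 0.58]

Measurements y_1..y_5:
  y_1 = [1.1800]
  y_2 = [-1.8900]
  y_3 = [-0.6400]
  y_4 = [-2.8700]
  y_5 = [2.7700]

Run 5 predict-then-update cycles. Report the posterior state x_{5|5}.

x_post = [0.9664, -0.1073]

step 1: x^-=[0.7596, -0.3088]  P^-=[0.8837 0.2216; 0.2216 0.8385]  S=[1.1461]  K=[0.7421; 0.0836]  nu=[0.3741]  x^+=[1.0372, -0.2775]  P^+=[0.2526 0.1505; 0.1505 0.8305]
step 2: x^-=[0.8891, -0.0479]  P^-=[0.5792 0.3091; 0.3091 1.0884]  S=[0.8210]  K=[0.6490; 0.1777]  nu=[-2.7863]  x^+=[-0.9193, -0.5430]  P^+=[0.2334 0.2145; 0.2145 1.0625]
step 3: x^-=[-0.9143, -0.6834]  P^-=[0.5880 0.3948; 0.3948 1.3076]  S=[0.8090]  K=[0.6536; 0.2456]  nu=[0.1718]  x^+=[-0.8020, -0.6412]  P^+=[0.2424 0.2650; 0.2650 1.2587]
step 4: x^-=[-0.8244, -0.7503]  P^-=[0.6149 0.4688; 0.4688 1.4926]  S=[0.8178]  K=[0.6659; 0.2994]  nu=[-2.1581]  x^+=[-2.2614, -1.3966]  P^+=[0.2523 0.3057; 0.3057 1.4193]
step 5: x^-=[-2.2587, -1.7371]  P^-=[0.6387 0.5292; 0.5292 1.6439]  S=[0.8269]  K=[0.6764; 0.3418]  nu=[4.7682]  x^+=[0.9664, -0.1073]  P^+=[0.2604 0.3381; 0.3381 1.5472]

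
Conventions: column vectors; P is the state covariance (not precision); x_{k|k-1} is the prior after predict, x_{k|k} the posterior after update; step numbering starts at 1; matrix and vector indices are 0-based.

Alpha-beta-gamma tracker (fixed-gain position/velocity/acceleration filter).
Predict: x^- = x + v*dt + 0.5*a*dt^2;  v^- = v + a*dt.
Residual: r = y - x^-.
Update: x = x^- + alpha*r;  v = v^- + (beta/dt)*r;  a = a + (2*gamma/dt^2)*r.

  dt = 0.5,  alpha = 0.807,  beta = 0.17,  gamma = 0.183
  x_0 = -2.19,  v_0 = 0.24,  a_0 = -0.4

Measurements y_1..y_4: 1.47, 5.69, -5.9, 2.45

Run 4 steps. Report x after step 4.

x_post = 1.6041

step 1: x_pred=-2.1200  r=3.5900  x^+=0.7771  v^+=1.2606  a^+=4.8558
step 2: x_pred=2.0144  r=3.6756  x^+=4.9806  v^+=4.9382  a^+=10.2368
step 3: x_pred=8.7293  r=-14.6293  x^+=-3.0765  v^+=5.0826  a^+=-11.1805
step 4: x_pred=-1.9328  r=4.3828  x^+=1.6041  v^+=0.9826  a^+=-4.7641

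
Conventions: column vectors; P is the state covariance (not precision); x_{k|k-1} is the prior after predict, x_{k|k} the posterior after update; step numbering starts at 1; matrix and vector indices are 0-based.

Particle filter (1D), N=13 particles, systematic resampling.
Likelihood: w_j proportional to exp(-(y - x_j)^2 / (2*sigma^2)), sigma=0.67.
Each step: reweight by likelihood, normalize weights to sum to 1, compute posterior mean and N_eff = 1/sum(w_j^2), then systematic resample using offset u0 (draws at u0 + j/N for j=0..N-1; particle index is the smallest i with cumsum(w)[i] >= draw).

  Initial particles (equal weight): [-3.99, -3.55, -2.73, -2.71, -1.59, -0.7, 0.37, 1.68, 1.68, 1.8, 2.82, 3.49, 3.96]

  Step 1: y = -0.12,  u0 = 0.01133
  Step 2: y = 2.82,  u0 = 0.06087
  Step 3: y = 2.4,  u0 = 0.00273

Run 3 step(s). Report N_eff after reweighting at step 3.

N_eff = 13.0000

step 1: w=[0.0000, 0.0000, 0.0003, 0.0004, 0.0558, 0.4258, 0.4740, 0.0168, 0.0168, 0.0102, 0.0000, 0.0000, 0.0000]  mean=-0.1384  Neff=2.4407  idx=[4, 5, 5, 5, 5, 5, 5, 6, 6, 6, 6, 6, 6]
step 2: w=[0.0000, 0.0001, 0.0001, 0.0001, 0.0001, 0.0001, 0.0001, 0.1665, 0.1665, 0.1665, 0.1665, 0.1665, 0.1665]  mean=0.3691  Neff=6.0098  idx=[7, 7, 8, 8, 9, 9, 10, 10, 11, 11, 11, 12, 12]
step 3: w=[0.0769, 0.0769, 0.0769, 0.0769, 0.0769, 0.0769, 0.0769, 0.0769, 0.0769, 0.0769, 0.0769, 0.0769, 0.0769]  mean=0.3700  Neff=13.0000  idx=[0, 1, 2, 3, 4, 5, 6, 7, 8, 9, 10, 11, 12]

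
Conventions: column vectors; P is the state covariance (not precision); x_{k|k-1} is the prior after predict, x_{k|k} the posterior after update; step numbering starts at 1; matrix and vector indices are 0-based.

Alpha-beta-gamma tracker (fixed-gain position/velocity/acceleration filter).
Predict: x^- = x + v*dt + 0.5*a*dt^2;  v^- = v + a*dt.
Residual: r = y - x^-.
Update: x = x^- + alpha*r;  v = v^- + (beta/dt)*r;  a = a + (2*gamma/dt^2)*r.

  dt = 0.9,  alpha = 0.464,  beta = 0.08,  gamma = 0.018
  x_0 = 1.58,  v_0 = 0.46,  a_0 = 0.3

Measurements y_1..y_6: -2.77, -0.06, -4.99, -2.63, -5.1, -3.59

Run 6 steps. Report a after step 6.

a_post = -0.2499

step 1: x_pred=2.1155  r=-4.8855  x^+=-0.1514  v^+=0.2957  a^+=0.0829
step 2: x_pred=0.1483  r=-0.2083  x^+=0.0517  v^+=0.3518  a^+=0.0736
step 3: x_pred=0.3981  r=-5.3881  x^+=-2.1020  v^+=-0.0609  a^+=-0.1659
step 4: x_pred=-2.2240  r=-0.4060  x^+=-2.4124  v^+=-0.2463  a^+=-0.1839
step 5: x_pred=-2.7085  r=-2.3915  x^+=-3.8182  v^+=-0.6244  a^+=-0.2902
step 6: x_pred=-4.4976  r=0.9076  x^+=-4.0765  v^+=-0.8049  a^+=-0.2499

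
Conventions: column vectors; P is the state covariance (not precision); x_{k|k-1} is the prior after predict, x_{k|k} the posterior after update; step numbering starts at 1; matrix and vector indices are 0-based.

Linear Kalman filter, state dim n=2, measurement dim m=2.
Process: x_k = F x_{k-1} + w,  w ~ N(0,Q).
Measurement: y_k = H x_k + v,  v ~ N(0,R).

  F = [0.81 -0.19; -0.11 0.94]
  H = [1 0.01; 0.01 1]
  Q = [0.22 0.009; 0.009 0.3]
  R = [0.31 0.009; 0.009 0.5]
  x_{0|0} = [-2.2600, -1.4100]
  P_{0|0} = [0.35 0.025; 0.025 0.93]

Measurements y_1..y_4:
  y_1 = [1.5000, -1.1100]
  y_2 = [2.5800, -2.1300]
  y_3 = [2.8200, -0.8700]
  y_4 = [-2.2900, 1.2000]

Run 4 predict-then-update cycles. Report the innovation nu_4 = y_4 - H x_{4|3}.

innov = [-4.3731, 2.7990]

step 1: x^-=[-1.5627, -1.0768]  P^-=[0.4755 -0.1687; -0.1687 1.1208]  S=[0.7823 -0.1438; -0.1438 1.6175]  K=[0.5968 -0.0483; -0.0754 0.6852]  nu=[3.0735, -0.0176]  x^+=[0.2725, -1.3207]  P^+=[0.1848 -0.0206; -0.0206 0.3421]
step 2: x^-=[0.4717, -1.2714]  P^-=[0.3599 -0.0847; -0.0847 0.6088]  S=[0.6683 -0.0660; -0.0660 1.1071]  K=[0.5332 -0.0415; -0.0638 0.5453]  nu=[2.1210, -0.8633]  x^+=[1.6385, -1.8774]  P^+=[0.1651 -0.0176; -0.0176 0.2723]
step 3: x^-=[1.6839, -1.9450]  P^-=[0.3436 -0.0681; -0.0681 0.5462]  S=[0.6523 -0.0502; -0.0502 1.0449]  K=[0.5229 -0.0368; -0.0560 0.5194]  nu=[1.1556, 1.0582]  x^+=[2.2492, -1.4602]  P^+=[0.1619 -0.0153; -0.0153 0.2593]
step 4: x^-=[2.0993, -1.6200]  P^-=[0.3403 -0.0637; -0.0637 0.5343]  S=[0.6491 -0.0460; -0.0460 1.0330]  K=[0.5208 -0.0352; -0.0535 0.5142]  nu=[-4.3731, 2.7990]  x^+=[-0.2768, 0.0532]  P^+=[0.1613 -0.0145; -0.0145 0.2568]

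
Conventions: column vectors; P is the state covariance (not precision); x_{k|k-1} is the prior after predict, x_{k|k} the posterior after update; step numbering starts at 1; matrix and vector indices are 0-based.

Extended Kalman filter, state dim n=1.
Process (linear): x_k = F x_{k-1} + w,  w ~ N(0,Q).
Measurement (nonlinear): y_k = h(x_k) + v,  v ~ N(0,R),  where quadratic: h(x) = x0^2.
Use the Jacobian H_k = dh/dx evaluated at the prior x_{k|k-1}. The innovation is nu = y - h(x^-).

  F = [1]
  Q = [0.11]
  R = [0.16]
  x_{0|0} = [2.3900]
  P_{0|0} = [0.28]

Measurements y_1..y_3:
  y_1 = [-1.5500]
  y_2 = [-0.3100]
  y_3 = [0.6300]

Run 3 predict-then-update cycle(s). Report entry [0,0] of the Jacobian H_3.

H_jac[0,0] = 0.9227

step 1: x^-=[2.3900]  P^-=[0.3900]  H_jac=[4.7800]  S=[9.0709]  K=[0.2055]  nu=[-7.2621]  x^+=[0.8975]  P^+=[0.0069]
step 2: x^-=[0.8975]  P^-=[0.1169]  H_jac=[1.7951]  S=[0.5366]  K=[0.3910]  nu=[-1.1156]  x^+=[0.4614]  P^+=[0.0348]
step 3: x^-=[0.4614]  P^-=[0.1448]  H_jac=[0.9227]  S=[0.2833]  K=[0.4717]  nu=[0.4171]  x^+=[0.6581]  P^+=[0.0818]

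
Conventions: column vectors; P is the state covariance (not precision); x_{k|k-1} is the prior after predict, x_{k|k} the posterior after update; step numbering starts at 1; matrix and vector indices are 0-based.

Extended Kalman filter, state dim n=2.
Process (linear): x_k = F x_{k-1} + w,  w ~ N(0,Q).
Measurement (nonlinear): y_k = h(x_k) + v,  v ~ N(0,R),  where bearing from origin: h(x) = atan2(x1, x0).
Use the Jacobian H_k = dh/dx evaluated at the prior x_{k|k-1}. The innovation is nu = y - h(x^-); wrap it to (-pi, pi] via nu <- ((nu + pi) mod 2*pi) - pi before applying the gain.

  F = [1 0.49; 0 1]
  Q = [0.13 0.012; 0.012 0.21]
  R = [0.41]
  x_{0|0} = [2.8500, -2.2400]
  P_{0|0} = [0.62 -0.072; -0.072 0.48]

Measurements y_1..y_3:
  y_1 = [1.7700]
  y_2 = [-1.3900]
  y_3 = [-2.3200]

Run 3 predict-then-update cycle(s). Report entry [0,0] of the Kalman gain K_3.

step 1: x^-=[1.7524, -2.2400]  P^-=[0.7947 0.1752; 0.1752 0.6900]  H_jac=[0.2769 0.2167]  S=[0.5244]  K=[0.4921; 0.3776]  nu=[2.6769]  x^+=[3.0697, -1.2291]  P^+=[0.6677 0.0778; 0.0778 0.6152]
step 2: x^-=[2.4674, -1.2291]  P^-=[1.0216 0.3912; 0.3912 0.8252]  H_jac=[0.1617 0.3247]  S=[0.5648]  K=[0.5175; 0.5864]  nu=[-0.9278]  x^+=[1.9873, -1.7732]  P^+=[0.8704 0.2198; 0.2198 0.6310]
step 3: x^-=[1.1184, -1.7732]  P^-=[1.3673 0.5410; 0.5410 0.8410]  H_jac=[0.4034 0.2545]  S=[0.7981]  K=[0.8637; 0.5416]  nu=[-1.3119]  x^+=[-0.0147, -2.4838]  P^+=[0.7720 0.1677; 0.1677 0.6069]

K[0,0] = 0.8637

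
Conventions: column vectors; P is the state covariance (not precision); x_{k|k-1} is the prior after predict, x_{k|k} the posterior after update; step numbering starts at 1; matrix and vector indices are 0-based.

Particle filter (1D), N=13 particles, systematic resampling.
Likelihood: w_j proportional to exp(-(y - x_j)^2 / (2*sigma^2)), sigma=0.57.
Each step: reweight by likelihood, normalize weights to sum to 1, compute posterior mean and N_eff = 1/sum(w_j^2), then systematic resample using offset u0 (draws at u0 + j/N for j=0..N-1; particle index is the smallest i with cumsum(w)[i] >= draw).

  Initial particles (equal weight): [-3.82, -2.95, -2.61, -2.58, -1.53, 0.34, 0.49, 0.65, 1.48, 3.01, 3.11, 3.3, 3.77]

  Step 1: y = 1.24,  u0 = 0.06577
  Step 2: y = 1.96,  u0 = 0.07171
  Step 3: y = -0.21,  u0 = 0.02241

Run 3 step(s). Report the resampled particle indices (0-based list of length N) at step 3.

step 1: w=[0.0000, 0.0000, 0.0000, 0.0000, 0.0000, 0.1293, 0.1893, 0.2633, 0.4117, 0.0036, 0.0021, 0.0007, 0.0000]  mean=0.9368  Neff=3.4317  idx=[5, 6, 6, 6, 7, 7, 7, 8, 8, 8, 8, 8, 8]
step 2: w=[0.0039, 0.0079, 0.0079, 0.0079, 0.0157, 0.0157, 0.0157, 0.1542, 0.1542, 0.1542, 0.1542, 0.1542, 0.1542]  mean=1.4131  Neff=6.9607  idx=[6, 7, 7, 8, 8, 9, 9, 10, 10, 11, 11, 12, 12]
step 3: w=[0.6840, 0.0263, 0.0263, 0.0263, 0.0263, 0.0263, 0.0263, 0.0263, 0.0263, 0.0263, 0.0263, 0.0263, 0.0263]  mean=0.9123  Neff=2.1000  idx=[0, 0, 0, 0, 0, 0, 0, 0, 0, 2, 5, 8, 10]

resampled_idx = [0, 0, 0, 0, 0, 0, 0, 0, 0, 2, 5, 8, 10]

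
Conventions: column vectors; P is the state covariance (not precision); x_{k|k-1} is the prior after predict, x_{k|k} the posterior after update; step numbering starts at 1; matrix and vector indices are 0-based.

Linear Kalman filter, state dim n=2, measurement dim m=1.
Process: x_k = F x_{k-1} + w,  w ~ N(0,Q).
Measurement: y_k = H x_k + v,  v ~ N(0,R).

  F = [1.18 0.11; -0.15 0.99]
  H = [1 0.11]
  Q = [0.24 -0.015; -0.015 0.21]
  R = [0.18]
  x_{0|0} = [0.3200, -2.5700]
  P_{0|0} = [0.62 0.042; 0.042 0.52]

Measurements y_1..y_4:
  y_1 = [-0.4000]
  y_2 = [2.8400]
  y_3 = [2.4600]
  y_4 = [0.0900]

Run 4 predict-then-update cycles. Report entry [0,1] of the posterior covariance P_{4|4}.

step 1: x^-=[0.0949, -2.5923]  P^-=[1.1205 -0.0197; -0.0197 0.7211]  S=[1.3049]  K=[0.8570; 0.0457]  nu=[-0.2097]  x^+=[-0.0849, -2.6019]  P^+=[0.1621 -0.0708; -0.0708 0.7184]
step 2: x^-=[-0.3863, -2.5631]  P^-=[0.4560 -0.0470; -0.0470 0.9388]  S=[0.6370]  K=[0.7077; 0.0883]  nu=[3.5083]  x^+=[2.0965, -2.2532]  P^+=[0.1369 -0.0868; -0.0868 0.9338]
step 3: x^-=[2.2260, -2.5451]  P^-=[0.4194 -0.0375; -0.0375 1.1541]  S=[0.6051]  K=[0.6863; 0.1478]  nu=[0.5140]  x^+=[2.5787, -2.4692]  P^+=[0.1344 -0.0989; -0.0989 1.1409]
step 4: x^-=[2.7713, -2.8313]  P^-=[0.4153 -0.0285; -0.0285 1.3606]  S=[0.6055]  K=[0.6807; 0.2002]  nu=[-2.3698]  x^+=[1.1581, -3.3057]  P^+=[0.1347 -0.1110; -0.1110 1.3363]

P_post[0,1] = -0.1110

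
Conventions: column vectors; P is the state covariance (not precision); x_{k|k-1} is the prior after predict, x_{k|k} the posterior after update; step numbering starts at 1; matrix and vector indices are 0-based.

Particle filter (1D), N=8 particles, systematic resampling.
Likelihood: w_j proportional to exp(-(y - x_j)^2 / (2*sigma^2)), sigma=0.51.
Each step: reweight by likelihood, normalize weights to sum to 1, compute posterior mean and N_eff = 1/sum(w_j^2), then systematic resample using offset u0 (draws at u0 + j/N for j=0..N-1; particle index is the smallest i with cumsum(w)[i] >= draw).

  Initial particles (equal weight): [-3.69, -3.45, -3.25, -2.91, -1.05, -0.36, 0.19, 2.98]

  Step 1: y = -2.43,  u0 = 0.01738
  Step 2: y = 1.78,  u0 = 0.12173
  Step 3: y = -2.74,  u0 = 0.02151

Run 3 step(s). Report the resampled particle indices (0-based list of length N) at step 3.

resampled_idx = [0, 1, 2, 3, 4, 5, 6, 7]

step 1: w=[0.0420, 0.1203, 0.2440, 0.5707, 0.0228, 0.0002, 0.0000, 0.0000]  mean=-3.0476  Neff=2.4880  idx=[0, 1, 2, 2, 3, 3, 3, 3]
step 2: w=[0.0000, 0.0000, 0.0004, 0.0004, 0.2498, 0.2498, 0.2498, 0.2498]  mean=-2.9103  Neff=4.0070  idx=[4, 4, 5, 5, 6, 6, 7, 7]
step 3: w=[0.1250, 0.1250, 0.1250, 0.1250, 0.1250, 0.1250, 0.1250, 0.1250]  mean=-2.9100  Neff=8.0000  idx=[0, 1, 2, 3, 4, 5, 6, 7]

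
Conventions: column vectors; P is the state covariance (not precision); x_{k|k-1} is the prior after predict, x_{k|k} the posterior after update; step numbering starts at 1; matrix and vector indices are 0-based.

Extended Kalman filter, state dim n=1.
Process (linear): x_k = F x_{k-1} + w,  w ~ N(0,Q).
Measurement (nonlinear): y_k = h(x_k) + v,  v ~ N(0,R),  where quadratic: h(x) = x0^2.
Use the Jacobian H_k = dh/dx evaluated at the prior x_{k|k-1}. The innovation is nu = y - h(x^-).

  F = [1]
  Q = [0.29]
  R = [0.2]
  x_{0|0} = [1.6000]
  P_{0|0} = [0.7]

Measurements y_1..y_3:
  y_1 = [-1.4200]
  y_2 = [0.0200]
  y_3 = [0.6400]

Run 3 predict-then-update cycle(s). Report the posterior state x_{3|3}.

x_post = [0.7138]

step 1: x^-=[1.6000]  P^-=[0.9900]  H_jac=[3.2000]  S=[10.3376]  K=[0.3065]  nu=[-3.9800]  x^+=[0.3803]  P^+=[0.0192]
step 2: x^-=[0.3803]  P^-=[0.3092]  H_jac=[0.7606]  S=[0.3789]  K=[0.6207]  nu=[-0.1246]  x^+=[0.3030]  P^+=[0.1632]
step 3: x^-=[0.3030]  P^-=[0.4532]  H_jac=[0.6059]  S=[0.3664]  K=[0.7495]  nu=[0.5482]  x^+=[0.7138]  P^+=[0.2474]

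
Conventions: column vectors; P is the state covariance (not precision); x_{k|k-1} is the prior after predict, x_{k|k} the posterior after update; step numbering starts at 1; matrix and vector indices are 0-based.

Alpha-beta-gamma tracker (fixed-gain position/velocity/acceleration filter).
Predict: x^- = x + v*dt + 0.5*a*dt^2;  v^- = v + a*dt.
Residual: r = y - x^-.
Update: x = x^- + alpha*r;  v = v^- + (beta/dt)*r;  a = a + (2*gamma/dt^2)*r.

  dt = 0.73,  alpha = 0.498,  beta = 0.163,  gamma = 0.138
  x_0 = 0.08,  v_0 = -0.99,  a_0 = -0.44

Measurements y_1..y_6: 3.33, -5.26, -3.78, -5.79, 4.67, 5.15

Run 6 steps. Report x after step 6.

step 1: x_pred=-0.7599  r=4.0899  x^+=1.2769  v^+=-0.3980  a^+=1.6783
step 2: x_pred=1.4335  r=-6.6935  x^+=-1.8999  v^+=-0.6674  a^+=-1.7884
step 3: x_pred=-2.8636  r=-0.9164  x^+=-3.3200  v^+=-2.1776  a^+=-2.2631
step 4: x_pred=-5.5126  r=-0.2774  x^+=-5.6507  v^+=-3.8916  a^+=-2.4067
step 5: x_pred=-9.1329  r=13.8029  x^+=-2.2590  v^+=-2.5665  a^+=4.7421
step 6: x_pred=-2.8690  r=8.0190  x^+=1.1244  v^+=2.6858  a^+=8.8953

x_post = 1.1244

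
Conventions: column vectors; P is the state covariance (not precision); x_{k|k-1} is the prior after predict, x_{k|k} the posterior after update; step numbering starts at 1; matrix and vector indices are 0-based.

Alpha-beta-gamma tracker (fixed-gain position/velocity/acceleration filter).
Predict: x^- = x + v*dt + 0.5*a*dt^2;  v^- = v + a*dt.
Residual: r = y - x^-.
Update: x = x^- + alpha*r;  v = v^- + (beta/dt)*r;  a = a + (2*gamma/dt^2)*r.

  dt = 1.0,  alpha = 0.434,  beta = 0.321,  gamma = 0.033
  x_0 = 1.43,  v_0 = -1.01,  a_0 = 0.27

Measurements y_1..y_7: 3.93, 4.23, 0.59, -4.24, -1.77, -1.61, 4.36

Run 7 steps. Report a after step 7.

step 1: x_pred=0.5550  r=3.3750  x^+=2.0198  v^+=0.3434  a^+=0.4928
step 2: x_pred=2.6095  r=1.6205  x^+=3.3128  v^+=1.3563  a^+=0.5997
step 3: x_pred=4.9690  r=-4.3790  x^+=3.0685  v^+=0.5504  a^+=0.3107
step 4: x_pred=3.7742  r=-8.0142  x^+=0.2960  v^+=-1.7115  a^+=-0.2182
step 5: x_pred=-1.5246  r=-0.2454  x^+=-1.6311  v^+=-2.0085  a^+=-0.2344
step 6: x_pred=-3.7568  r=2.1468  x^+=-2.8251  v^+=-1.5538  a^+=-0.0928
step 7: x_pred=-4.4253  r=8.7853  x^+=-0.6125  v^+=1.1735  a^+=0.4871

a_post = 0.4871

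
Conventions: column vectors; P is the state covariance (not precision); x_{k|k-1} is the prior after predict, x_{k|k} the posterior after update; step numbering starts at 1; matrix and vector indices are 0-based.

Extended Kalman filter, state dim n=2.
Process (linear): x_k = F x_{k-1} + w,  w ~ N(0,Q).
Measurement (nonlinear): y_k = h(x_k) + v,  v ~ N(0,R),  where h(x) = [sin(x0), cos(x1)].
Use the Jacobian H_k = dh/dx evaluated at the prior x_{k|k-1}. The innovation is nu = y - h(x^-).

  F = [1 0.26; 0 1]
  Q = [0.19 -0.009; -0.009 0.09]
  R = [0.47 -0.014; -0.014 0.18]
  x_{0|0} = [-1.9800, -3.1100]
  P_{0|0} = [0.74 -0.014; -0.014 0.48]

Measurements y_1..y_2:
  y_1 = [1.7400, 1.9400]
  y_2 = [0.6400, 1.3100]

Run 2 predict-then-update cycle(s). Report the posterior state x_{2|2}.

x_post = [-4.9130, -1.8320]

step 1: x^-=[-2.7886, -3.1100]  P^-=[0.9552 0.1018; 0.1018 0.5700]  H_jac=[-0.9383 0.0000; 0.0000 0.0316]  S=[1.3110 -0.0170; -0.0170 0.1806]  K=[-0.6843 -0.0467; -0.0717 0.0930]  nu=[2.0857, 2.9395]  x^+=[-4.3530, -2.9862]  P^+=[0.3420 0.0373; 0.0373 0.5615]
step 2: x^-=[-5.1294, -2.9862]  P^-=[0.5894 0.1743; 0.1743 0.6515]  H_jac=[0.4050 0.0000; 0.0000 0.1548]  S=[0.5667 -0.0031; -0.0031 0.1956]  K=[0.4220 0.1445; 0.1274 0.5175]  nu=[-0.2743, 2.2980]  x^+=[-4.9130, -1.8320]  P^+=[0.4847 0.1299; 0.1299 0.5903]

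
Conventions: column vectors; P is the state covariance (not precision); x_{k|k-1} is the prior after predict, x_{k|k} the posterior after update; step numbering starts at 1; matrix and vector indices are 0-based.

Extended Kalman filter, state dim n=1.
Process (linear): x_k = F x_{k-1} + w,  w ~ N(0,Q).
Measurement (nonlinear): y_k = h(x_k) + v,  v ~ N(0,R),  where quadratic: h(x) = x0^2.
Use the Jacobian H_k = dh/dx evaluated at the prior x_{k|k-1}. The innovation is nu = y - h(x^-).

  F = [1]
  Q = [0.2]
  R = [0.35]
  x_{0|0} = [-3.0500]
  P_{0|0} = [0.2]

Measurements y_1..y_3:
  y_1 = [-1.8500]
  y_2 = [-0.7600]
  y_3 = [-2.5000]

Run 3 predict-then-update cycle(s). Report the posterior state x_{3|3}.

step 1: x^-=[-3.0500]  P^-=[0.4000]  H_jac=[-6.1000]  S=[15.2340]  K=[-0.1602]  nu=[-11.1525]  x^+=[-1.2637]  P^+=[0.0092]
step 2: x^-=[-1.2637]  P^-=[0.2092]  H_jac=[-2.5275]  S=[1.6863]  K=[-0.3135]  nu=[-2.3570]  x^+=[-0.5247]  P^+=[0.0434]
step 3: x^-=[-0.5247]  P^-=[0.2434]  H_jac=[-1.0494]  S=[0.6181]  K=[-0.4133]  nu=[-2.7753]  x^+=[0.6223]  P^+=[0.1378]

x_post = [0.6223]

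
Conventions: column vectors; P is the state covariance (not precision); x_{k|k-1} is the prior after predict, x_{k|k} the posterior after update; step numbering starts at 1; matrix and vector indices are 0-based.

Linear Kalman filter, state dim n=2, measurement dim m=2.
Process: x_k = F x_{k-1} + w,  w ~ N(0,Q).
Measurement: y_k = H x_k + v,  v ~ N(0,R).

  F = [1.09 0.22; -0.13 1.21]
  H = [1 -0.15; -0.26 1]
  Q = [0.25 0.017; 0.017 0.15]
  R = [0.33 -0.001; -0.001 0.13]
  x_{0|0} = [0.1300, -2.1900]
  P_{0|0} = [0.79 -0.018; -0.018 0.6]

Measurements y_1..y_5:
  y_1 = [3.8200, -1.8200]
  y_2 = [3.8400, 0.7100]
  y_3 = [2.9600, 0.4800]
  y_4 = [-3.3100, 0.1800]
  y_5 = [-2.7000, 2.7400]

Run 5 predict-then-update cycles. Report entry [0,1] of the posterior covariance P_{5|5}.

P_post[0,1] = 0.0564

step 1: x^-=[-0.3401, -2.6668]  P^-=[1.2090 0.0416; 0.0416 1.0475]  S=[1.5501 -0.4293; -0.4293 1.2376]  K=[0.7909 0.0539; 0.1742 0.8981]  nu=[3.7601, 0.7584]  x^+=[2.6745, -1.3309]  P^+=[0.2725 0.0771; 0.0771 0.1366]
step 2: x^-=[2.6224, -1.9581]  P^-=[0.6173 0.1142; 0.1142 0.3304]  S=[0.9205 -0.0924; -0.0924 0.4427]  K=[0.6553 0.0322; 0.1414 0.7087]  nu=[0.9239, 3.3499]  x^+=[3.3356, 0.5465]  P^+=[0.2255 0.0622; 0.0622 0.1081]
step 3: x^-=[3.7560, 0.2277]  P^-=[0.5530 0.0940; 0.0940 0.2926]  S=[0.8614 -0.0910; -0.0910 0.4111]  K=[0.6275 0.0179; 0.1301 0.6811]  nu=[-0.7618, 1.2289]  x^+=[3.2999, 0.9655]  P^+=[0.2157 0.0578; 0.0578 0.1034]
step 4: x^-=[3.8093, 0.7393]  P^-=[0.5390 0.0885; 0.0885 0.2869]  S=[0.8489 -0.0922; -0.0922 0.4073]  K=[0.6208 0.0138; 0.1271 0.6767]  nu=[-7.0084, 0.4311]  x^+=[-0.5356, 0.1404]  P^+=[0.2133 0.0566; 0.0566 0.1026]
step 5: x^-=[-0.5530, 0.2395]  P^-=[0.5356 0.0872; 0.0872 0.2860]  S=[0.8459 -0.0926; -0.0926 0.4068]  K=[0.6191 0.0129; 0.1263 0.6759]  nu=[-2.1111, 2.3567]  x^+=[-1.8297, 1.5658]  P^+=[0.2128 0.0564; 0.0564 0.1024]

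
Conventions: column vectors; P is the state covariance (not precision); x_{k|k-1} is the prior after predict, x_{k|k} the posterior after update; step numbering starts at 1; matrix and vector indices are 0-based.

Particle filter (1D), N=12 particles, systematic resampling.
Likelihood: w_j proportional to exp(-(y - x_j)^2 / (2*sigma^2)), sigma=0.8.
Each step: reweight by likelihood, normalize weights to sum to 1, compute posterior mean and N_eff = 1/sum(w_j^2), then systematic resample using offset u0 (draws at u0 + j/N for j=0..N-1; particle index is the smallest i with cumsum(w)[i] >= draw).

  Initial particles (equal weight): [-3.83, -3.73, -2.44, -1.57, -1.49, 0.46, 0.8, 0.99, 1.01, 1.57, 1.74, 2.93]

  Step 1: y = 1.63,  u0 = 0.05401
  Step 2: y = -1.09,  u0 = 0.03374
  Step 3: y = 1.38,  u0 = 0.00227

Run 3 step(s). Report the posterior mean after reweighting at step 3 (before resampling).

post_mean = 0.8030

step 1: w=[0.0000, 0.0000, 0.0000, 0.0001, 0.0001, 0.0738, 0.1256, 0.1562, 0.1593, 0.2145, 0.2131, 0.0574]  mean=1.3254  Neff=6.0360  idx=[5, 6, 7, 7, 8, 8, 9, 9, 9, 10, 10, 11]
step 2: w=[0.4227, 0.1695, 0.0940, 0.0940, 0.0881, 0.0881, 0.0110, 0.0110, 0.0110, 0.0053, 0.0053, 0.0000]  mean=0.7643  Neff=4.1486  idx=[0, 0, 0, 0, 0, 1, 1, 2, 3, 4, 4, 5]
step 3: w=[0.0601, 0.0601, 0.0601, 0.0601, 0.0601, 0.0895, 0.0895, 0.1034, 0.1034, 0.1046, 0.1046, 0.1046]  mean=0.8030  Neff=11.3289  idx=[0, 1, 2, 4, 5, 6, 7, 8, 8, 9, 10, 11]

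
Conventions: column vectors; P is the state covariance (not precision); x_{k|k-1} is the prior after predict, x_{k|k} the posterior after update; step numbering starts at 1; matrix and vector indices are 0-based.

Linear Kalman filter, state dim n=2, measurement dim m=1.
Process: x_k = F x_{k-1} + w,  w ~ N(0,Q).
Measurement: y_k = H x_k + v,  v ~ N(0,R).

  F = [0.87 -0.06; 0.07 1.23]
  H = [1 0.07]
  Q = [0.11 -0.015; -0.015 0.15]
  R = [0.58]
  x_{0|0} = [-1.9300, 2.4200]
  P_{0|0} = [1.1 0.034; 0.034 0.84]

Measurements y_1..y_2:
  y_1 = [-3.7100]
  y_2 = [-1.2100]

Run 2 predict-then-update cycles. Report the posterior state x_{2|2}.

step 1: x^-=[-1.8243, 2.8415]  P^-=[0.9421 0.0262; 0.0262 1.4321]  S=[1.5328]  K=[0.6158; 0.0825]  nu=[-2.0846]  x^+=[-3.1080, 2.6695]  P^+=[0.3608 -0.0517; -0.0517 1.4216]
step 2: x^-=[-2.8642, 3.0659]  P^-=[0.3936 -0.1530; -0.1530 2.2937]  S=[0.9634]  K=[0.3974; 0.0078]  nu=[1.4396]  x^+=[-2.2921, 3.0772]  P^+=[0.2414 -0.1560; -0.1560 2.2936]

x_post = [-2.2921, 3.0772]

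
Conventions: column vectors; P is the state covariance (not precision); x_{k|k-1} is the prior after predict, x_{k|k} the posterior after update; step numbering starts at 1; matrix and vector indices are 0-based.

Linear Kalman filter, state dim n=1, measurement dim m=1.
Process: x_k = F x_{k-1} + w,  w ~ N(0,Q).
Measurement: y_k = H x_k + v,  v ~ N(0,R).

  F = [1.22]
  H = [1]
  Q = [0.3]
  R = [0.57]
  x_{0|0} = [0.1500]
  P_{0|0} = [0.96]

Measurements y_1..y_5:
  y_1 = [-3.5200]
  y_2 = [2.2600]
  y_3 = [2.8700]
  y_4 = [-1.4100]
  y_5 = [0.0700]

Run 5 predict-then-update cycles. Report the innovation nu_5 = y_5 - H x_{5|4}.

innov = [-0.0382]

step 1: x^-=[0.1830]  P^-=[1.7289]  S=[2.2989]  K=[0.7521]  nu=[-3.7030]  x^+=[-2.6018]  P^+=[0.4287]
step 2: x^-=[-3.1743]  P^-=[0.9380]  S=[1.5080]  K=[0.6220]  nu=[5.4343]  x^+=[0.2060]  P^+=[0.3546]
step 3: x^-=[0.2513]  P^-=[0.8277]  S=[1.3977]  K=[0.5922]  nu=[2.6187]  x^+=[1.8021]  P^+=[0.3375]
step 4: x^-=[2.1985]  P^-=[0.8024]  S=[1.3724]  K=[0.5847]  nu=[-3.6085]  x^+=[0.0887]  P^+=[0.3333]
step 5: x^-=[0.1082]  P^-=[0.7960]  S=[1.3660]  K=[0.5827]  nu=[-0.0382]  x^+=[0.0860]  P^+=[0.3322]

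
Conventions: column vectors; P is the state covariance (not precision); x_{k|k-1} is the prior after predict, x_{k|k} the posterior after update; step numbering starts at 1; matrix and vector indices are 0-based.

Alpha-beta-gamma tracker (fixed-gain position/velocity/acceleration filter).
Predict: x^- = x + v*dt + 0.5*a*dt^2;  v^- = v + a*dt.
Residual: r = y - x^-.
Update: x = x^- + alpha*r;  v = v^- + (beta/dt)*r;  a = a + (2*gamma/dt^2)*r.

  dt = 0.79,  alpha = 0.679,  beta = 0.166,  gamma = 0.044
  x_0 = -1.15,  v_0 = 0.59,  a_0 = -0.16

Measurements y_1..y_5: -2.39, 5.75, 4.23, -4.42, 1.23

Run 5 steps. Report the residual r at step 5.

step 1: x_pred=-0.7338  r=-1.6562  x^+=-1.8584  v^+=0.1156  a^+=-0.3935
step 2: x_pred=-1.8898  r=7.6398  x^+=3.2976  v^+=1.4100  a^+=0.6837
step 3: x_pred=4.6249  r=-0.3949  x^+=4.3568  v^+=1.8672  a^+=0.6280
step 4: x_pred=6.0278  r=-10.4478  x^+=-1.0662  v^+=0.1680  a^+=-0.8451
step 5: x_pred=-1.1973  r=2.4273  x^+=0.4508  v^+=0.0104  a^+=-0.5029

resid = 2.4273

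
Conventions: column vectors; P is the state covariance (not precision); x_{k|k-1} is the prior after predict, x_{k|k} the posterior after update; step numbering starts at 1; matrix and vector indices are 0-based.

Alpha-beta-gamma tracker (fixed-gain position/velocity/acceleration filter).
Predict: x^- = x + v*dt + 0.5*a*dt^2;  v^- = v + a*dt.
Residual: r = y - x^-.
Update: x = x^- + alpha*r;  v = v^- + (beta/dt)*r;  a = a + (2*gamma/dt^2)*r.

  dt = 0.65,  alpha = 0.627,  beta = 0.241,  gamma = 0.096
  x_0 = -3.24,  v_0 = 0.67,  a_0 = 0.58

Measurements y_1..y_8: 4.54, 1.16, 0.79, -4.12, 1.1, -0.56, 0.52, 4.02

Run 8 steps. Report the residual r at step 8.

step 1: x_pred=-2.6820  r=7.2220  x^+=1.8462  v^+=3.7247  a^+=3.8619
step 2: x_pred=5.0831  r=-3.9231  x^+=2.6233  v^+=4.7804  a^+=2.0791
step 3: x_pred=6.1698  r=-5.3798  x^+=2.7967  v^+=4.1372  a^+=-0.3656
step 4: x_pred=5.4086  r=-9.5286  x^+=-0.5658  v^+=0.3666  a^+=-4.6958
step 5: x_pred=-1.3195  r=2.4195  x^+=0.1975  v^+=-1.7886  a^+=-3.5963
step 6: x_pred=-1.7248  r=1.1648  x^+=-0.9945  v^+=-3.6943  a^+=-3.0669
step 7: x_pred=-4.0436  r=4.5636  x^+=-1.1822  v^+=-3.9957  a^+=-0.9931
step 8: x_pred=-3.9892  r=8.0092  x^+=1.0326  v^+=-1.6716  a^+=2.6466

resid = 8.0092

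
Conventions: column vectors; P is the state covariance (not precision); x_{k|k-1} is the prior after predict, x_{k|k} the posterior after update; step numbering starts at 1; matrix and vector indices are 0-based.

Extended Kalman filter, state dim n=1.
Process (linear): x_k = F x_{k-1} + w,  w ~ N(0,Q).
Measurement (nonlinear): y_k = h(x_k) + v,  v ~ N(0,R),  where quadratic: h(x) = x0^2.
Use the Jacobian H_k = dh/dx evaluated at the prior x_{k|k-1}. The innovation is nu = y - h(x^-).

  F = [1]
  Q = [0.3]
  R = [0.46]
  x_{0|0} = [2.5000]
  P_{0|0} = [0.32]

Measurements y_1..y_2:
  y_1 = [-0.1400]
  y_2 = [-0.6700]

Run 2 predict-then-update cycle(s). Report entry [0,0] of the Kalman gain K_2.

K[0,0] = 0.3234

step 1: x^-=[2.5000]  P^-=[0.6200]  H_jac=[5.0000]  S=[15.9600]  K=[0.1942]  nu=[-6.3900]  x^+=[1.2588]  P^+=[0.0179]
step 2: x^-=[1.2588]  P^-=[0.3179]  H_jac=[2.5177]  S=[2.4749]  K=[0.3234]  nu=[-2.2547]  x^+=[0.5298]  P^+=[0.0591]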